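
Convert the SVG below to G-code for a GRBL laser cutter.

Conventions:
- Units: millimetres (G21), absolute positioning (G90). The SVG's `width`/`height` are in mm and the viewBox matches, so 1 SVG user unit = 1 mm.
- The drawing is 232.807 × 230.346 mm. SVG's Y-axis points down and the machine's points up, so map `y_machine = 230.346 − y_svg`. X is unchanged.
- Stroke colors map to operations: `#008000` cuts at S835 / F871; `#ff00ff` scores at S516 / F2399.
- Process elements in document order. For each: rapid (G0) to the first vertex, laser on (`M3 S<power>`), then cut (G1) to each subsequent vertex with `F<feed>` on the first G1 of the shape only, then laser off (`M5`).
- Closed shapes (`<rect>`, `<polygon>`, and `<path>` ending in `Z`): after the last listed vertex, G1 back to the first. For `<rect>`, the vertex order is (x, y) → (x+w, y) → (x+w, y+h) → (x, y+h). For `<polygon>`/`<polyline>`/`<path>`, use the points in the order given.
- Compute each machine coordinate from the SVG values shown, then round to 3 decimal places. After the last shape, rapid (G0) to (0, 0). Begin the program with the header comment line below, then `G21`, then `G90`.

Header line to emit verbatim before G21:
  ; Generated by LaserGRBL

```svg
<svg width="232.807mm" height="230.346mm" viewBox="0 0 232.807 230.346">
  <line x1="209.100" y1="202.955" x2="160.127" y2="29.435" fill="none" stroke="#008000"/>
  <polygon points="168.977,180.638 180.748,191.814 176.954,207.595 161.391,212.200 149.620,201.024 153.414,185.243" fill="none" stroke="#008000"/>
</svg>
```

; Generated by LaserGRBL
G21
G90
G0 X209.100 Y27.391
M3 S835
G1 X160.127 Y200.911 F871
M5
G0 X168.977 Y49.708
M3 S835
G1 X180.748 Y38.532 F871
G1 X176.954 Y22.751
G1 X161.391 Y18.146
G1 X149.620 Y29.322
G1 X153.414 Y45.103
G1 X168.977 Y49.708
M5
G0 X0.000 Y0.000

1 u = 1 mm; y_m = 230.346 − y.

[1] `<line>` line segment, #008000→cut S835 F871: (209.100,27.391) → (160.127,200.911)

[2] `<polygon>` regular polygon, #008000→cut S835 F871: (168.977,49.708) → (180.748,38.532) → (176.954,22.751) → (161.391,18.146) → (149.620,29.322) → (153.414,45.103) → (168.977,49.708) (closed)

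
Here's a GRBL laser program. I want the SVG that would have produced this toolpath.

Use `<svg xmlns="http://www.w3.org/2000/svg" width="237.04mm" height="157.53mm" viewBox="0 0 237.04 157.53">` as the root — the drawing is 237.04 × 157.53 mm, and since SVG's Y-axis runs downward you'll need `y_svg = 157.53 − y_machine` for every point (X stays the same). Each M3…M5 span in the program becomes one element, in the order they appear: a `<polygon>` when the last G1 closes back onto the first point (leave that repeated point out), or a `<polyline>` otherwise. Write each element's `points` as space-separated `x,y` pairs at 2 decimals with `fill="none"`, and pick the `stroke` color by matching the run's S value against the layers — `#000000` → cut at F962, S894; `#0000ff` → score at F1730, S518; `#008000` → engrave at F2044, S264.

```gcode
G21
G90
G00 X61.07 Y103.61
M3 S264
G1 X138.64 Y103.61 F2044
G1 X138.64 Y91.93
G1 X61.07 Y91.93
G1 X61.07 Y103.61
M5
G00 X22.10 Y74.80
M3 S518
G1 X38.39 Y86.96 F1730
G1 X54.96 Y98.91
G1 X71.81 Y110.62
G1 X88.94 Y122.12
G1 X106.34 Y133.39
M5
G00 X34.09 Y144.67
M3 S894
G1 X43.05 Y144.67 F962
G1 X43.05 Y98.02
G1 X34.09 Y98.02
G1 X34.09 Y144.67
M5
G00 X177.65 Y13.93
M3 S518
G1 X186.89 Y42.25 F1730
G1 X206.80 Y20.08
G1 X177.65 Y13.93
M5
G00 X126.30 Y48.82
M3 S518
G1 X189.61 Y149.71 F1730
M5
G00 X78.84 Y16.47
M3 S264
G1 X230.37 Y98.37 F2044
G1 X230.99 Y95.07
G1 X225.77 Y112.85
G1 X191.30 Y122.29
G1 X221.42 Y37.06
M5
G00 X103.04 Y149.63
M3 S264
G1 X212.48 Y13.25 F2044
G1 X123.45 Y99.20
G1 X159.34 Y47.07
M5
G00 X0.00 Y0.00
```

<svg xmlns="http://www.w3.org/2000/svg" width="237.04mm" height="157.53mm" viewBox="0 0 237.04 157.53">
  <polygon points="61.07,53.92 138.64,53.92 138.64,65.60 61.07,65.60" fill="none" stroke="#008000"/>
  <polyline points="22.10,82.73 38.39,70.57 54.96,58.62 71.81,46.91 88.94,35.41 106.34,24.14" fill="none" stroke="#0000ff"/>
  <polygon points="34.09,12.86 43.05,12.86 43.05,59.51 34.09,59.51" fill="none" stroke="#000000"/>
  <polygon points="177.65,143.60 186.89,115.28 206.80,137.45" fill="none" stroke="#0000ff"/>
  <polyline points="126.30,108.71 189.61,7.82" fill="none" stroke="#0000ff"/>
  <polyline points="78.84,141.06 230.37,59.16 230.99,62.46 225.77,44.68 191.30,35.24 221.42,120.47" fill="none" stroke="#008000"/>
  <polyline points="103.04,7.90 212.48,144.28 123.45,58.33 159.34,110.46" fill="none" stroke="#008000"/>
</svg>

Each laser-on run becomes one SVG element. Flip Y back into SVG space with y_svg = 157.53 − y_machine.

Run 1: S264 ⇒ engrave layer `#008000`. The run returns to its start, so emit a `<polygon>` with points (Y-flipped): 61.07,53.92 138.64,53.92 138.64,65.60 61.07,65.60.

Run 2: the run's S518 means `#0000ff` (score). The run is open, so emit a `<polyline>` with points (Y-flipped): 22.10,82.73 38.39,70.57 54.96,58.62 71.81,46.91 88.94,35.41 106.34,24.14.

Run 3: S894 ⇒ cut layer `#000000`. The run returns to its start, so emit a `<polygon>` with points (Y-flipped): 34.09,12.86 43.05,12.86 43.05,59.51 34.09,59.51.

Run 4: S518 ⇒ score layer `#0000ff`. The run returns to its start, so emit a `<polygon>` with points (Y-flipped): 177.65,143.60 186.89,115.28 206.80,137.45.

Run 5: S518 ⇒ score layer `#0000ff`. The run is open, so emit a `<polyline>` with points (Y-flipped): 126.30,108.71 189.61,7.82.

Run 6: S264 ⇒ engrave layer `#008000`. The run is open, so emit a `<polyline>` with points (Y-flipped): 78.84,141.06 230.37,59.16 230.99,62.46 225.77,44.68 191.30,35.24 221.42,120.47.

Run 7: the run's S264 means `#008000` (engrave). The run is open, so emit a `<polyline>` with points (Y-flipped): 103.04,7.90 212.48,144.28 123.45,58.33 159.34,110.46.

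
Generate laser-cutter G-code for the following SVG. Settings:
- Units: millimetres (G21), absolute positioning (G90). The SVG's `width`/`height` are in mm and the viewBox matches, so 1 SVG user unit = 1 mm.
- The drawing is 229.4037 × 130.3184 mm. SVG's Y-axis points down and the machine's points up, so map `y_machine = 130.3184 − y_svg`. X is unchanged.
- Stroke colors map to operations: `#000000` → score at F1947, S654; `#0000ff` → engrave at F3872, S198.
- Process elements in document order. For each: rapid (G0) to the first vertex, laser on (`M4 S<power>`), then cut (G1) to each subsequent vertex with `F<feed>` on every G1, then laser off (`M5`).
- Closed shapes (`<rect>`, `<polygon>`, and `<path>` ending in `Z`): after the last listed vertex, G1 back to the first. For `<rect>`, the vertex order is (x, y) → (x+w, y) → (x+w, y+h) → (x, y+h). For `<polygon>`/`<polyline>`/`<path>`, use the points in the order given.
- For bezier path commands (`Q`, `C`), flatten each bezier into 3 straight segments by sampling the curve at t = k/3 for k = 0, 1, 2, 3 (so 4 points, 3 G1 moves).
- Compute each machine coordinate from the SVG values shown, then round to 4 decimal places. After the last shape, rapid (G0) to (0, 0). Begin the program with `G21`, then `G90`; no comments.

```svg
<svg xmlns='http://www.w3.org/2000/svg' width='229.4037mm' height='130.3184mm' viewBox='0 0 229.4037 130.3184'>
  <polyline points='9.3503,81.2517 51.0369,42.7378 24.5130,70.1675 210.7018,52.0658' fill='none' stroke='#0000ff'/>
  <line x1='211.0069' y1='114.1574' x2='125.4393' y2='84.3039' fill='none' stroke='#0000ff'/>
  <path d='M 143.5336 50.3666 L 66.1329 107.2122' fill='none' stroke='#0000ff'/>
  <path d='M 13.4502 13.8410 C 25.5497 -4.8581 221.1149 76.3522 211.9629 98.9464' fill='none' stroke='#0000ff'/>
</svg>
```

Since the viewBox matches the mm dimensions, user units are millimetres directly. The only transform is the Y-flip y_m = 130.3184 − y_svg.

Shape 1 is a open polyline drawn with `<polyline>`. Its stroke #0000ff means engrave at S198, F3872. After flipping Y the toolpath is (9.3503,49.0667) → (51.0369,87.5806) → (24.5130,60.1509) → (210.7018,78.2526).

Shape 2 is a line segment drawn with `<line>`. Its stroke #0000ff means engrave at S198, F3872. After flipping Y the toolpath is (211.0069,16.1610) → (125.4393,46.0145).

Shape 3 is a line segment drawn with `<path>`. Its stroke #0000ff means engrave at S198, F3872. After flipping Y the toolpath is (143.5336,79.9518) → (66.1329,23.1062).

Shape 4 is a cubic bezier drawn with `<path>`. Its stroke #0000ff means engrave at S198, F3872. After flipping Y the toolpath is (13.4502,116.4774) → (72.3278,107.7447) → (167.2530,67.6336) → (211.9629,31.3720).

G21
G90
G0 X9.3503 Y49.0667
M4 S198
G1 X51.0369 Y87.5806 F3872
G1 X24.5130 Y60.1509 F3872
G1 X210.7018 Y78.2526 F3872
M5
G0 X211.0069 Y16.1610
M4 S198
G1 X125.4393 Y46.0145 F3872
M5
G0 X143.5336 Y79.9518
M4 S198
G1 X66.1329 Y23.1062 F3872
M5
G0 X13.4502 Y116.4774
M4 S198
G1 X72.3278 Y107.7447 F3872
G1 X167.2530 Y67.6336 F3872
G1 X211.9629 Y31.3720 F3872
M5
G0 X0.0000 Y0.0000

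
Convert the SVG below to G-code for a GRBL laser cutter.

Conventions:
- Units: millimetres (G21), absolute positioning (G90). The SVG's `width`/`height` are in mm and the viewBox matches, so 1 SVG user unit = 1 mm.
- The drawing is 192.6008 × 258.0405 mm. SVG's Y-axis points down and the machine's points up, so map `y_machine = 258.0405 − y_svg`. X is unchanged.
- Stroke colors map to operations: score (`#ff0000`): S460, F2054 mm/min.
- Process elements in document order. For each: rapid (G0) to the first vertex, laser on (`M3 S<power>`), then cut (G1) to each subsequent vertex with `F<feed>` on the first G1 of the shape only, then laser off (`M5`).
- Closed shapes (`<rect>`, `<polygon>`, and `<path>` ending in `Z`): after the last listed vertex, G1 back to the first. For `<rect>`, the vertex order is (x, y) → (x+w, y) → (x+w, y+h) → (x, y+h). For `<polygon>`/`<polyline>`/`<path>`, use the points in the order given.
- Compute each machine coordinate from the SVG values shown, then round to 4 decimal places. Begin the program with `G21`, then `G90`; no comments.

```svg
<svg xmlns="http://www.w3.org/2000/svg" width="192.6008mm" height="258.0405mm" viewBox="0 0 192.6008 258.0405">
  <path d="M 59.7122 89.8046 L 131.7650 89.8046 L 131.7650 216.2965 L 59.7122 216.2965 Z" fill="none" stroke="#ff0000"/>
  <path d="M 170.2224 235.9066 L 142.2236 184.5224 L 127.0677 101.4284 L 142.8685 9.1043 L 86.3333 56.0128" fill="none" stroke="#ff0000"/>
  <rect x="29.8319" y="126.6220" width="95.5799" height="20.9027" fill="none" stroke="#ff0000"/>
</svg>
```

G21
G90
G0 X59.7122 Y168.2359
M3 S460
G1 X131.7650 Y168.2359 F2054
G1 X131.7650 Y41.7440
G1 X59.7122 Y41.7440
G1 X59.7122 Y168.2359
M5
G0 X170.2224 Y22.1339
M3 S460
G1 X142.2236 Y73.5181 F2054
G1 X127.0677 Y156.6121
G1 X142.8685 Y248.9362
G1 X86.3333 Y202.0277
M5
G0 X29.8319 Y131.4185
M3 S460
G1 X125.4118 Y131.4185 F2054
G1 X125.4118 Y110.5158
G1 X29.8319 Y110.5158
G1 X29.8319 Y131.4185
M5

1 u = 1 mm; y_m = 258.0405 − y.

[1] `<path>` rectangle, #ff0000→score S460 F2054: (59.7122,168.2359) → (131.7650,168.2359) → (131.7650,41.7440) → (59.7122,41.7440) → (59.7122,168.2359) (closed)

[2] `<path>` open polyline, #ff0000→score S460 F2054: (170.2224,22.1339) → (142.2236,73.5181) → (127.0677,156.6121) → (142.8685,248.9362) → (86.3333,202.0277)

[3] `<rect>` rectangle, #ff0000→score S460 F2054: (29.8319,131.4185) → (125.4118,131.4185) → (125.4118,110.5158) → (29.8319,110.5158) → (29.8319,131.4185) (closed)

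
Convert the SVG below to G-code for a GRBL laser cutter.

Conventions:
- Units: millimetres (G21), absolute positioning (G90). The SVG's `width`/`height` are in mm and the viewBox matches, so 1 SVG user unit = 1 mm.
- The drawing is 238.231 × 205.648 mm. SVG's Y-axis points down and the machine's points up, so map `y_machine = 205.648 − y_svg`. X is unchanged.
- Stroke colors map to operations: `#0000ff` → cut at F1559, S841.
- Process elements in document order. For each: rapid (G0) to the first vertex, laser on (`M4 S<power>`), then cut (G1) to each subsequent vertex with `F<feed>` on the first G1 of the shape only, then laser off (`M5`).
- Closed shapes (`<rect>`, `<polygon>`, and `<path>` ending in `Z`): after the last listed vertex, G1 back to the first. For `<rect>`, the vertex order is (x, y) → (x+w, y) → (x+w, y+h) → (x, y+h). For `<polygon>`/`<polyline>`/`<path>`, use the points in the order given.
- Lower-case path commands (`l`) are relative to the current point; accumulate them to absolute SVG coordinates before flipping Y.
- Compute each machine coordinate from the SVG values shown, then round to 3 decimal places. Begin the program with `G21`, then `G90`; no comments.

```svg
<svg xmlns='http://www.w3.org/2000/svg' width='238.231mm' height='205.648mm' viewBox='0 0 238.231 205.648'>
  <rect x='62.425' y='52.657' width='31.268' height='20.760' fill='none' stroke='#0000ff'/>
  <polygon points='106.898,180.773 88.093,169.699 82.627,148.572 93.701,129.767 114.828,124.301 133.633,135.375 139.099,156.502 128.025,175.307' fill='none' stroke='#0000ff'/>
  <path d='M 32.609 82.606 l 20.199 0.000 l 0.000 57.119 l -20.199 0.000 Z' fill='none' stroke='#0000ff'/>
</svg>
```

Since the viewBox matches the mm dimensions, user units are millimetres directly. The only transform is the Y-flip y_m = 205.648 − y_svg.

Shape 1 is a rectangle drawn with `<rect>`. Its stroke #0000ff means cut at S841, F1559. After flipping Y the toolpath is (62.425,152.991) → (93.693,152.991) → (93.693,132.231) → (62.425,132.231) → (62.425,152.991), returning to the start.

Shape 2 is a regular polygon drawn with `<polygon>`. Its stroke #0000ff means cut at S841, F1559. After flipping Y the toolpath is (106.898,24.875) → (88.093,35.949) → (82.627,57.076) → (93.701,75.881) → (114.828,81.347) → (133.633,70.273) → (139.099,49.146) → (128.025,30.341) → (106.898,24.875), returning to the start.

Shape 3 is a rectangle drawn with `<path>`. Its stroke #0000ff means cut at S841, F1559. After flipping Y the toolpath is (32.609,123.042) → (52.808,123.042) → (52.808,65.923) → (32.609,65.923) → (32.609,123.042), returning to the start.

G21
G90
G0 X62.425 Y152.991
M4 S841
G1 X93.693 Y152.991 F1559
G1 X93.693 Y132.231
G1 X62.425 Y132.231
G1 X62.425 Y152.991
M5
G0 X106.898 Y24.875
M4 S841
G1 X88.093 Y35.949 F1559
G1 X82.627 Y57.076
G1 X93.701 Y75.881
G1 X114.828 Y81.347
G1 X133.633 Y70.273
G1 X139.099 Y49.146
G1 X128.025 Y30.341
G1 X106.898 Y24.875
M5
G0 X32.609 Y123.042
M4 S841
G1 X52.808 Y123.042 F1559
G1 X52.808 Y65.923
G1 X32.609 Y65.923
G1 X32.609 Y123.042
M5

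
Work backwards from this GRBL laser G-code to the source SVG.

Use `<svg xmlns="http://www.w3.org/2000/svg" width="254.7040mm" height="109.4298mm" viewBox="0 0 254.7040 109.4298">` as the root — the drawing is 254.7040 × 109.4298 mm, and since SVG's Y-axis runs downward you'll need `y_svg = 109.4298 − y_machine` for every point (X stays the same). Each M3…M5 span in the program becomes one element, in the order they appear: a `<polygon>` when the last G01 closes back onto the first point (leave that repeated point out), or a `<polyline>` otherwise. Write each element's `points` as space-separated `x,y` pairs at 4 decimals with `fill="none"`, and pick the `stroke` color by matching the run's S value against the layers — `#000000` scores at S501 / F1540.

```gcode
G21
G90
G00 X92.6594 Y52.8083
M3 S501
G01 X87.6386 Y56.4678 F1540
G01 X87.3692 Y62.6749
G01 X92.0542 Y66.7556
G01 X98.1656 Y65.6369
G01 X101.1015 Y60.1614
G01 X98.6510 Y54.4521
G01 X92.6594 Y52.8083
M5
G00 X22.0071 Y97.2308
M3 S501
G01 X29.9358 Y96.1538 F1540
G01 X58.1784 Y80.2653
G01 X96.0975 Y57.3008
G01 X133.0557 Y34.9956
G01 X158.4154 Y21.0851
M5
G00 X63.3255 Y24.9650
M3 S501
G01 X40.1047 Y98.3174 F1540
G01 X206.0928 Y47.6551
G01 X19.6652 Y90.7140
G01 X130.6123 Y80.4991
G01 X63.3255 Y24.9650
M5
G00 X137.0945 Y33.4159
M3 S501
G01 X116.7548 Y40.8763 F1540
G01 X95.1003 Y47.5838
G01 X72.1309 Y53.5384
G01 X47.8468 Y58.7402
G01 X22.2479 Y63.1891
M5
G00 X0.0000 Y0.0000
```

<svg xmlns="http://www.w3.org/2000/svg" width="254.7040mm" height="109.4298mm" viewBox="0 0 254.7040 109.4298">
  <polygon points="92.6594,56.6215 87.6386,52.9620 87.3692,46.7549 92.0542,42.6742 98.1656,43.7929 101.1015,49.2684 98.6510,54.9777" fill="none" stroke="#000000"/>
  <polyline points="22.0071,12.1990 29.9358,13.2760 58.1784,29.1645 96.0975,52.1290 133.0557,74.4342 158.4154,88.3447" fill="none" stroke="#000000"/>
  <polygon points="63.3255,84.4648 40.1047,11.1124 206.0928,61.7747 19.6652,18.7158 130.6123,28.9307" fill="none" stroke="#000000"/>
  <polyline points="137.0945,76.0139 116.7548,68.5535 95.1003,61.8460 72.1309,55.8914 47.8468,50.6896 22.2479,46.2407" fill="none" stroke="#000000"/>
</svg>

Each laser-on run becomes one SVG element. Flip Y back into SVG space with y_svg = 109.4298 − y_machine. Every run uses S501, so all elements get stroke `#000000` (score).

Run 1: The run returns to its start, so emit a `<polygon>` with points (Y-flipped): 92.6594,56.6215 87.6386,52.9620 87.3692,46.7549 92.0542,42.6742 98.1656,43.7929 101.1015,49.2684 98.6510,54.9777.

Run 2: The run is open, so emit a `<polyline>` with points (Y-flipped): 22.0071,12.1990 29.9358,13.2760 58.1784,29.1645 96.0975,52.1290 133.0557,74.4342 158.4154,88.3447.

Run 3: The run returns to its start, so emit a `<polygon>` with points (Y-flipped): 63.3255,84.4648 40.1047,11.1124 206.0928,61.7747 19.6652,18.7158 130.6123,28.9307.

Run 4: The run is open, so emit a `<polyline>` with points (Y-flipped): 137.0945,76.0139 116.7548,68.5535 95.1003,61.8460 72.1309,55.8914 47.8468,50.6896 22.2479,46.2407.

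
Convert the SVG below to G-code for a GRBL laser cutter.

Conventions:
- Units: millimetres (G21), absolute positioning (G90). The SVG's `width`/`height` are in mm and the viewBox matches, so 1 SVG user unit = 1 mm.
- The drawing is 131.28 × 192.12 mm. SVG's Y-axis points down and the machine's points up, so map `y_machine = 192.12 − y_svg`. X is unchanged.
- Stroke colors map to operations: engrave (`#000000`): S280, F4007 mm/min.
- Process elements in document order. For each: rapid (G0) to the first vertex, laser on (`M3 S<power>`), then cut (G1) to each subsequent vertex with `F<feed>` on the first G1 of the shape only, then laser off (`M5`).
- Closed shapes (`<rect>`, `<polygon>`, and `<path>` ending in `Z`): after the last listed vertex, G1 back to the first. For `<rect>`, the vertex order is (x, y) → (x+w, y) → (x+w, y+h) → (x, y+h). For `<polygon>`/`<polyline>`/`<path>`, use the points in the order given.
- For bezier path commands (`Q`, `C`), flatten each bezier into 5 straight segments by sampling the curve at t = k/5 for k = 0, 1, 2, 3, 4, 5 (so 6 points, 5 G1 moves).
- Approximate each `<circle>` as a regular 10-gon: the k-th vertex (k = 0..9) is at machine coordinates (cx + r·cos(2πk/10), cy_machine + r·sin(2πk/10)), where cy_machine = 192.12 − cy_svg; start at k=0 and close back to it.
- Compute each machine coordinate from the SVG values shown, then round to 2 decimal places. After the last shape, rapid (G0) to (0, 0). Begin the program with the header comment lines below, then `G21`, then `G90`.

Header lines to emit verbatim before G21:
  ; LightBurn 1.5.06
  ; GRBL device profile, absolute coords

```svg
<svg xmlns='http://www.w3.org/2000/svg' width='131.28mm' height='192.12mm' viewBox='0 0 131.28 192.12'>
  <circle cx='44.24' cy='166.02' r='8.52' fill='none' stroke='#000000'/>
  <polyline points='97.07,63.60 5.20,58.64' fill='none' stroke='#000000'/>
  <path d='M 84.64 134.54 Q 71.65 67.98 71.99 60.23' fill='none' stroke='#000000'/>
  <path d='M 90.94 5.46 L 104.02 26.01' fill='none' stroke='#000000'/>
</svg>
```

viewBox `0 0 131.28 192.12` with mm width/height → 1 unit = 1 mm. Flip: y_m = 192.12 − y_svg.

**Shape 1** — `<circle>` circle, stroke `#000000` → engrave (S280, F4007). Machine vertices: (52.76,26.10) → (51.13,31.11) → (46.87,34.20) → (41.61,34.20) → (37.35,31.11) → (35.72,26.10) → (37.35,21.09) → (41.61,18.00) → (46.87,18.00) → (51.13,21.09) → (52.76,26.10). Closed: final G1 returns to the first vertex.

**Shape 2** — `<polyline>` line segment, stroke `#000000` → engrave (S280, F4007). Machine vertices: (97.07,128.52) → (5.20,133.48). Open path.

**Shape 3** — `<path>` quadratic bezier, stroke `#000000` → engrave (S280, F4007). Control points (SVG): P0=(84.64,134.54), P1=(71.65,67.98), P2=(71.99,60.23); sampled at t=k/5. Machine vertices: (84.64,57.58) → (79.98,81.85) → (76.38,101.42) → (73.85,116.28) → (72.39,126.44) → (71.99,131.89). Open path.

**Shape 4** — `<path>` line segment, stroke `#000000` → engrave (S280, F4007). Machine vertices: (90.94,186.66) → (104.02,166.11). Open path.

; LightBurn 1.5.06
; GRBL device profile, absolute coords
G21
G90
G0 X52.76 Y26.10
M3 S280
G1 X51.13 Y31.11 F4007
G1 X46.87 Y34.20
G1 X41.61 Y34.20
G1 X37.35 Y31.11
G1 X35.72 Y26.10
G1 X37.35 Y21.09
G1 X41.61 Y18.00
G1 X46.87 Y18.00
G1 X51.13 Y21.09
G1 X52.76 Y26.10
M5
G0 X97.07 Y128.52
M3 S280
G1 X5.20 Y133.48 F4007
M5
G0 X84.64 Y57.58
M3 S280
G1 X79.98 Y81.85 F4007
G1 X76.38 Y101.42
G1 X73.85 Y116.28
G1 X72.39 Y126.44
G1 X71.99 Y131.89
M5
G0 X90.94 Y186.66
M3 S280
G1 X104.02 Y166.11 F4007
M5
G0 X0.00 Y0.00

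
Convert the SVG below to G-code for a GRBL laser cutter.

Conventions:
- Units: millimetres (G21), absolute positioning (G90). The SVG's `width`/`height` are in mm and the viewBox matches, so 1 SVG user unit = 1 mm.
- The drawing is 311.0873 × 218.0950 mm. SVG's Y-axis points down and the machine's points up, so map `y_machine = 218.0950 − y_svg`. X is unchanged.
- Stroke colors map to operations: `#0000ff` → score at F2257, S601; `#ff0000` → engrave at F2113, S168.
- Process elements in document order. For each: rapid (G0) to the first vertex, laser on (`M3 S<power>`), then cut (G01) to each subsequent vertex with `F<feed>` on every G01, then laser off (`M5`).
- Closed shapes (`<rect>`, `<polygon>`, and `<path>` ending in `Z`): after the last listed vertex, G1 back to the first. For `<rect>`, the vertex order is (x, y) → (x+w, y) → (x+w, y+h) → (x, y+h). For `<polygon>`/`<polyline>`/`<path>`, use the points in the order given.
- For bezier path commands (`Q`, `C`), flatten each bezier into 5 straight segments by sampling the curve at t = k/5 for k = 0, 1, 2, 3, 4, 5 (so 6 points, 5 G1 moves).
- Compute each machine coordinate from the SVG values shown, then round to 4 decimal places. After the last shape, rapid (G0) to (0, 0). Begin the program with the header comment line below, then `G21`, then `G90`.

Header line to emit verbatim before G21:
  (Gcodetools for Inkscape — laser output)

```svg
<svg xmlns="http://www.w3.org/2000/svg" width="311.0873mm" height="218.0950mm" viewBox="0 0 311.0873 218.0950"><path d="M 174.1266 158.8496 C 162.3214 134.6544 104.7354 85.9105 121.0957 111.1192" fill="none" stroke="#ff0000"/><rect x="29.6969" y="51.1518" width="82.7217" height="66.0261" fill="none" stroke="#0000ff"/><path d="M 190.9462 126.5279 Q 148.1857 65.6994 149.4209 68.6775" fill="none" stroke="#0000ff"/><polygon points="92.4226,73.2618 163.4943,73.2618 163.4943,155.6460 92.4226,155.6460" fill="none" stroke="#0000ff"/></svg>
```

(Gcodetools for Inkscape — laser output)
G21
G90
G0 X174.1266 Y59.2454
M3 S168
G01 X162.5076 Y75.9204 F2113
G01 X145.6481 Y93.7589 F2113
G01 X129.2950 Y108.0331 F2113
G01 X119.1953 Y114.0147 F2113
G01 X121.0957 Y106.9758 F2113
M5
G0 X29.6969 Y166.9432
M3 S601
G01 X112.4186 Y166.9432 F2257
G01 X112.4186 Y100.9171 F2257
G01 X29.6969 Y100.9171 F2257
G01 X29.6969 Y166.9432 F2257
M5
G0 X190.9462 Y91.5671
M3 S601
G01 X175.6018 Y113.3462 F2257
G01 X163.7771 Y130.0208 F2257
G01 X155.4721 Y141.5909 F2257
G01 X150.6866 Y148.0565 F2257
G01 X149.4209 Y149.4175 F2257
M5
G0 X92.4226 Y144.8332
M3 S601
G01 X163.4943 Y144.8332 F2257
G01 X163.4943 Y62.4490 F2257
G01 X92.4226 Y62.4490 F2257
G01 X92.4226 Y144.8332 F2257
M5
G0 X0.0000 Y0.0000

Since the viewBox matches the mm dimensions, user units are millimetres directly. The only transform is the Y-flip y_m = 218.0950 − y_svg.

Shape 1 is a cubic bezier drawn with `<path>`. Its stroke #ff0000 means engrave at S168, F2113. After flipping Y the toolpath is (174.1266,59.2454) → (162.5076,75.9204) → (145.6481,93.7589) → (129.2950,108.0331) → (119.1953,114.0147) → (121.0957,106.9758).

Shape 2 is a rectangle drawn with `<rect>`. Its stroke #0000ff means score at S601, F2257. After flipping Y the toolpath is (29.6969,166.9432) → (112.4186,166.9432) → (112.4186,100.9171) → (29.6969,100.9171) → (29.6969,166.9432), returning to the start.

Shape 3 is a quadratic bezier drawn with `<path>`. Its stroke #0000ff means score at S601, F2257. After flipping Y the toolpath is (190.9462,91.5671) → (175.6018,113.3462) → (163.7771,130.0208) → (155.4721,141.5909) → (150.6866,148.0565) → (149.4209,149.4175).

Shape 4 is a rectangle drawn with `<polygon>`. Its stroke #0000ff means score at S601, F2257. After flipping Y the toolpath is (92.4226,144.8332) → (163.4943,144.8332) → (163.4943,62.4490) → (92.4226,62.4490) → (92.4226,144.8332), returning to the start.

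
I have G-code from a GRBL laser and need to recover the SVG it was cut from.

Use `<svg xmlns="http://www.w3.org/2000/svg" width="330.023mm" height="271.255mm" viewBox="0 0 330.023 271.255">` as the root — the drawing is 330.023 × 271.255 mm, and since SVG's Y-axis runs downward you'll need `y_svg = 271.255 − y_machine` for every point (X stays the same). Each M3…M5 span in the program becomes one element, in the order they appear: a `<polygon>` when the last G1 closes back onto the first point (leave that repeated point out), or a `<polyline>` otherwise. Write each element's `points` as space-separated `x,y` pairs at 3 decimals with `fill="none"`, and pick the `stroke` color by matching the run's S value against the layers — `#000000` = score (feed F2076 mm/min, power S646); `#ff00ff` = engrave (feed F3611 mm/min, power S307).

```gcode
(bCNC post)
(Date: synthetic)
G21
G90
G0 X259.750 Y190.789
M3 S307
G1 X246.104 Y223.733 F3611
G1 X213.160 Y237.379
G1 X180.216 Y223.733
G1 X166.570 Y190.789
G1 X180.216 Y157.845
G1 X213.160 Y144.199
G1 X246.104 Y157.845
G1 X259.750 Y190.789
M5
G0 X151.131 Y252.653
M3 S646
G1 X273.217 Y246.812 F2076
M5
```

Machine Y-up, SVG Y-down with viewBox height 271.255, so y_svg = 271.255 − y_machine; X carries over.

Run 1: S307 ⇒ engrave layer `#ff00ff`. The run returns to its start, so emit a `<polygon>` with points (Y-flipped): 259.750,80.466 246.104,47.522 213.160,33.876 180.216,47.522 166.570,80.466 180.216,113.410 213.160,127.056 246.104,113.410.

Run 2: S646 ⇒ score layer `#000000`. The run is open, so emit a `<polyline>` with points (Y-flipped): 151.131,18.602 273.217,24.443.

<svg xmlns="http://www.w3.org/2000/svg" width="330.023mm" height="271.255mm" viewBox="0 0 330.023 271.255">
  <polygon points="259.750,80.466 246.104,47.522 213.160,33.876 180.216,47.522 166.570,80.466 180.216,113.410 213.160,127.056 246.104,113.410" fill="none" stroke="#ff00ff"/>
  <polyline points="151.131,18.602 273.217,24.443" fill="none" stroke="#000000"/>
</svg>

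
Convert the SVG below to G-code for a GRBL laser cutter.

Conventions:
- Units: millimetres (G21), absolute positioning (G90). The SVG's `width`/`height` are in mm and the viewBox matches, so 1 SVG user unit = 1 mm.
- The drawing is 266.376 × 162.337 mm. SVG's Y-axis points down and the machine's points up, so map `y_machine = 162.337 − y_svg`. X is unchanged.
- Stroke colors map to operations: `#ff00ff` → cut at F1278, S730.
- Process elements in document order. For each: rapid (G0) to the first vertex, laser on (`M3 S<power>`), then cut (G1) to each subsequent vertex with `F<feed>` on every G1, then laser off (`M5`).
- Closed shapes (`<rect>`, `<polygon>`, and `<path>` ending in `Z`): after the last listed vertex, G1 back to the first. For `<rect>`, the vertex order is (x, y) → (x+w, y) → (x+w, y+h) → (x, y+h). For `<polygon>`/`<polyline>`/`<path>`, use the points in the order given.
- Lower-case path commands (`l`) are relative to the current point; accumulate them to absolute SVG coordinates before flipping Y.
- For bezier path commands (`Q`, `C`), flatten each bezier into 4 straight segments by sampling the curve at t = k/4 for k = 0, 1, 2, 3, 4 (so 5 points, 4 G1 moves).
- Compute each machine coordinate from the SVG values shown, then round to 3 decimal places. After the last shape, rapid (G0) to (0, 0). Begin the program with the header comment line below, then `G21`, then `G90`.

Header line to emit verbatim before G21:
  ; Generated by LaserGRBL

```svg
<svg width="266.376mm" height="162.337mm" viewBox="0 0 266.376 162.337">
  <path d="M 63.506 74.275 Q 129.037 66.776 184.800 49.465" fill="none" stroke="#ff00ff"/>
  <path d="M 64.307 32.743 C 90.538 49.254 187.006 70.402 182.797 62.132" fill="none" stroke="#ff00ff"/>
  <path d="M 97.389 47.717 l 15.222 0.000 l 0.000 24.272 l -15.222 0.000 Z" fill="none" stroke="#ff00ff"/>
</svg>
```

Since the viewBox matches the mm dimensions, user units are millimetres directly. The only transform is the Y-flip y_m = 162.337 − y_svg.

Shape 1 is a quadratic bezier drawn with `<path>`. Its stroke #ff00ff means cut at S730, F1278. After flipping Y the toolpath is (63.506,88.062) → (95.661,92.425) → (126.595,98.014) → (156.308,104.830) → (184.800,112.872).

Shape 2 is a cubic bezier drawn with `<path>`. Its stroke #ff00ff means cut at S730, F1278. After flipping Y the toolpath is (64.307,129.594) → (94.479,116.873) → (134.967,105.607) → (169.747,98.986) → (182.797,100.205).

Shape 3 is a rectangle drawn with `<path>`. Its stroke #ff00ff means cut at S730, F1278. After flipping Y the toolpath is (97.389,114.620) → (112.611,114.620) → (112.611,90.348) → (97.389,90.348) → (97.389,114.620), returning to the start.

; Generated by LaserGRBL
G21
G90
G0 X63.506 Y88.062
M3 S730
G1 X95.661 Y92.425 F1278
G1 X126.595 Y98.014 F1278
G1 X156.308 Y104.830 F1278
G1 X184.800 Y112.872 F1278
M5
G0 X64.307 Y129.594
M3 S730
G1 X94.479 Y116.873 F1278
G1 X134.967 Y105.607 F1278
G1 X169.747 Y98.986 F1278
G1 X182.797 Y100.205 F1278
M5
G0 X97.389 Y114.620
M3 S730
G1 X112.611 Y114.620 F1278
G1 X112.611 Y90.348 F1278
G1 X97.389 Y90.348 F1278
G1 X97.389 Y114.620 F1278
M5
G0 X0.000 Y0.000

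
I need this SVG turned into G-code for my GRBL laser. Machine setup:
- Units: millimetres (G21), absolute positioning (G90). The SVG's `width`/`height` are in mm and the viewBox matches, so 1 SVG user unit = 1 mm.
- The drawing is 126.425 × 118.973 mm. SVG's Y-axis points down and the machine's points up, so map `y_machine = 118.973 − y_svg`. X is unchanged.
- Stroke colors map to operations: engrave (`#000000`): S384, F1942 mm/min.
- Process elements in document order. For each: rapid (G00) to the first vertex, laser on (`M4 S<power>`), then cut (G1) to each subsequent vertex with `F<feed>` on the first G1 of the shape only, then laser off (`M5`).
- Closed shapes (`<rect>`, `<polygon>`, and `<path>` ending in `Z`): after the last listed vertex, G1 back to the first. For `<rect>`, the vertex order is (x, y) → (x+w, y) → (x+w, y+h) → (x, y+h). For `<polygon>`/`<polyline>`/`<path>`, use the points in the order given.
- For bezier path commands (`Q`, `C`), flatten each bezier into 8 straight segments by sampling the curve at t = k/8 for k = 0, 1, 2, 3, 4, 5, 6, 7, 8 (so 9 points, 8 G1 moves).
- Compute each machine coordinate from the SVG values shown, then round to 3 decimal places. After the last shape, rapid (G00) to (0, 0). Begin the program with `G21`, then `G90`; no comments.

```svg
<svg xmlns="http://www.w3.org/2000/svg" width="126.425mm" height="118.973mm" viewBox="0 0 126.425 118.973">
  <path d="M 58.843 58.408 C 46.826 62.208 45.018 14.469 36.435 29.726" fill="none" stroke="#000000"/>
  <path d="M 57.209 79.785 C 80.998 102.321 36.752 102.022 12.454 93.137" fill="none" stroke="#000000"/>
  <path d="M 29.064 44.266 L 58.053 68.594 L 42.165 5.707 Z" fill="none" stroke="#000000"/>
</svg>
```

G21
G90
G00 X58.843 Y60.565
M4 S384
G1 X54.782 Y61.332 F1942
G1 X51.479 Y65.589
G1 X48.735 Y71.993
G1 X46.351 Y79.202
G1 X44.128 Y85.875
G1 X41.867 Y90.668
G1 X39.369 Y92.239
G1 X36.435 Y89.247
M5
G00 X57.209 Y39.188
M4 S384
G1 X63.113 Y31.780 F1942
G1 X63.669 Y26.345
G1 X59.909 Y22.717
G1 X52.864 Y20.729
G1 X43.565 Y20.214
G1 X33.043 Y21.005
G1 X22.329 Y22.934
G1 X12.454 Y25.836
M5
G00 X29.064 Y74.707
M4 S384
G1 X58.053 Y50.379 F1942
G1 X42.165 Y113.266
G1 X29.064 Y74.707
M5
G00 X0.000 Y0.000

viewBox `0 0 126.425 118.973` with mm width/height → 1 unit = 1 mm. Flip: y_m = 118.973 − y_svg.

**Shape 1** — `<path>` cubic bezier, stroke `#000000` → engrave (S384, F1942). Control points (SVG): P0=(58.843,58.408), P1=(46.826,62.208), P2=(45.018,14.469), P3=(36.435,29.726); sampled at t=k/8. Machine vertices: (58.843,60.565) → (54.782,61.332) → (51.479,65.589) → (48.735,71.993) → (46.351,79.202) → (44.128,85.875) → (41.867,90.668) → (39.369,92.239) → (36.435,89.247). Open path.

**Shape 2** — `<path>` cubic bezier, stroke `#000000` → engrave (S384, F1942). Control points (SVG): P0=(57.209,79.785), P1=(80.998,102.321), P2=(36.752,102.022), P3=(12.454,93.137); sampled at t=k/8. Machine vertices: (57.209,39.188) → (63.113,31.780) → (63.669,26.345) → (59.909,22.717) → (52.864,20.729) → (43.565,20.214) → (33.043,21.005) → (22.329,22.934) → (12.454,25.836). Open path.

**Shape 3** — `<path>` closed polygon, stroke `#000000` → engrave (S384, F1942). Machine vertices: (29.064,74.707) → (58.053,50.379) → (42.165,113.266) → (29.064,74.707). Closed: final G1 returns to the first vertex.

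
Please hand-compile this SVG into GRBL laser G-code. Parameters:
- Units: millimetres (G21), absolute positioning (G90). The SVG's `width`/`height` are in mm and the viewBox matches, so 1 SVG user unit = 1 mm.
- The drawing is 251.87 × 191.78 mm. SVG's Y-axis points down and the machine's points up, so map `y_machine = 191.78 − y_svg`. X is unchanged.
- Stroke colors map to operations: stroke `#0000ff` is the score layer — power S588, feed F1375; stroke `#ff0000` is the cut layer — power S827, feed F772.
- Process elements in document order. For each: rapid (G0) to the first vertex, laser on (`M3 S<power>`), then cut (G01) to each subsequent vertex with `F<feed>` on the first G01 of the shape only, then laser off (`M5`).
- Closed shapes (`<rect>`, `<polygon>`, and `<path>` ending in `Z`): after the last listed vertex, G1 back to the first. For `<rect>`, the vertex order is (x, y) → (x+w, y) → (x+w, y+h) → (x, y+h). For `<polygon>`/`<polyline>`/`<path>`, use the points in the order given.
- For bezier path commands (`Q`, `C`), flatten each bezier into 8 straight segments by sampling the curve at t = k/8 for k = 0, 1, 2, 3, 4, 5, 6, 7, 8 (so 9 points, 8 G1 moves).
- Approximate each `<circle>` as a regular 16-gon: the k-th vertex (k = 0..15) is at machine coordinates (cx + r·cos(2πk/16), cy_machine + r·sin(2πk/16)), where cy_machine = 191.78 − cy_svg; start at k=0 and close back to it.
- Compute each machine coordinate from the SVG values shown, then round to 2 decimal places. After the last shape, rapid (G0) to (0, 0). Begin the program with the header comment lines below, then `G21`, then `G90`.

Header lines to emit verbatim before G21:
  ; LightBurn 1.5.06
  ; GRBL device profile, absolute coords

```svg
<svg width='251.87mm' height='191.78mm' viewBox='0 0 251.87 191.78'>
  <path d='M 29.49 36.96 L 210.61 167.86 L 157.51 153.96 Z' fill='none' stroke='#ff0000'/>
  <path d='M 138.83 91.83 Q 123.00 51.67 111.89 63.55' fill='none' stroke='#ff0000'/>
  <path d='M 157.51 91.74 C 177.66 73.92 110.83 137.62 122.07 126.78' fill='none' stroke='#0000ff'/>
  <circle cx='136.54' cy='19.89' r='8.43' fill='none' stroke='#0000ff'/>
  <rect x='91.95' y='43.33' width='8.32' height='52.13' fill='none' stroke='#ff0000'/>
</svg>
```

viewBox `0 0 251.87 191.78` with mm width/height → 1 unit = 1 mm. Flip: y_m = 191.78 − y_svg.

**Shape 1** — `<path>` closed polygon, stroke `#ff0000` → cut (S827, F772). Machine vertices: (29.49,154.82) → (210.61,23.92) → (157.51,37.82) → (29.49,154.82). Closed: final G1 returns to the first vertex.

**Shape 2** — `<path>` quadratic bezier, stroke `#ff0000` → cut (S827, F772). Control points (SVG): P0=(138.83,91.83), P1=(123.00,51.67), P2=(111.89,63.55); sampled at t=k/8. Machine vertices: (138.83,99.95) → (134.95,109.18) → (131.21,116.78) → (127.62,122.75) → (124.18,127.10) → (120.89,129.82) → (117.74,130.92) → (114.74,130.39) → (111.89,128.23). Open path.

**Shape 3** — `<path>` cubic bezier, stroke `#0000ff` → score (S588, F1375). Control points (SVG): P0=(157.51,91.74), P1=(177.66,73.92), P2=(110.83,137.62), P3=(122.07,126.78); sampled at t=k/8. Machine vertices: (157.51,100.04) → (161.31,103.21) → (158.89,100.56) → (152.19,93.93) → (143.13,85.14) → (133.66,76.02) → (125.70,68.41) → (121.19,64.12) → (122.07,65.00). Open path.

**Shape 4** — `<circle>` circle, stroke `#0000ff` → score (S588, F1375). Machine vertices: (144.97,171.89) → (144.33,175.12) → (142.50,177.85) → (139.77,179.68) → (136.54,180.32) → (133.31,179.68) → (130.58,177.85) → (128.75,175.12) → (128.11,171.89) → (128.75,168.66) → (130.58,165.93) → (133.31,164.10) → (136.54,163.46) → (139.77,164.10) → (142.50,165.93) → (144.33,168.66) → (144.97,171.89). Closed: final G1 returns to the first vertex.

**Shape 5** — `<rect>` rectangle, stroke `#ff0000` → cut (S827, F772). Machine vertices: (91.95,148.45) → (100.27,148.45) → (100.27,96.32) → (91.95,96.32) → (91.95,148.45). Closed: final G1 returns to the first vertex.

; LightBurn 1.5.06
; GRBL device profile, absolute coords
G21
G90
G0 X29.49 Y154.82
M3 S827
G01 X210.61 Y23.92 F772
G01 X157.51 Y37.82
G01 X29.49 Y154.82
M5
G0 X138.83 Y99.95
M3 S827
G01 X134.95 Y109.18 F772
G01 X131.21 Y116.78
G01 X127.62 Y122.75
G01 X124.18 Y127.10
G01 X120.89 Y129.82
G01 X117.74 Y130.92
G01 X114.74 Y130.39
G01 X111.89 Y128.23
M5
G0 X157.51 Y100.04
M3 S588
G01 X161.31 Y103.21 F1375
G01 X158.89 Y100.56
G01 X152.19 Y93.93
G01 X143.13 Y85.14
G01 X133.66 Y76.02
G01 X125.70 Y68.41
G01 X121.19 Y64.12
G01 X122.07 Y65.00
M5
G0 X144.97 Y171.89
M3 S588
G01 X144.33 Y175.12 F1375
G01 X142.50 Y177.85
G01 X139.77 Y179.68
G01 X136.54 Y180.32
G01 X133.31 Y179.68
G01 X130.58 Y177.85
G01 X128.75 Y175.12
G01 X128.11 Y171.89
G01 X128.75 Y168.66
G01 X130.58 Y165.93
G01 X133.31 Y164.10
G01 X136.54 Y163.46
G01 X139.77 Y164.10
G01 X142.50 Y165.93
G01 X144.33 Y168.66
G01 X144.97 Y171.89
M5
G0 X91.95 Y148.45
M3 S827
G01 X100.27 Y148.45 F772
G01 X100.27 Y96.32
G01 X91.95 Y96.32
G01 X91.95 Y148.45
M5
G0 X0.00 Y0.00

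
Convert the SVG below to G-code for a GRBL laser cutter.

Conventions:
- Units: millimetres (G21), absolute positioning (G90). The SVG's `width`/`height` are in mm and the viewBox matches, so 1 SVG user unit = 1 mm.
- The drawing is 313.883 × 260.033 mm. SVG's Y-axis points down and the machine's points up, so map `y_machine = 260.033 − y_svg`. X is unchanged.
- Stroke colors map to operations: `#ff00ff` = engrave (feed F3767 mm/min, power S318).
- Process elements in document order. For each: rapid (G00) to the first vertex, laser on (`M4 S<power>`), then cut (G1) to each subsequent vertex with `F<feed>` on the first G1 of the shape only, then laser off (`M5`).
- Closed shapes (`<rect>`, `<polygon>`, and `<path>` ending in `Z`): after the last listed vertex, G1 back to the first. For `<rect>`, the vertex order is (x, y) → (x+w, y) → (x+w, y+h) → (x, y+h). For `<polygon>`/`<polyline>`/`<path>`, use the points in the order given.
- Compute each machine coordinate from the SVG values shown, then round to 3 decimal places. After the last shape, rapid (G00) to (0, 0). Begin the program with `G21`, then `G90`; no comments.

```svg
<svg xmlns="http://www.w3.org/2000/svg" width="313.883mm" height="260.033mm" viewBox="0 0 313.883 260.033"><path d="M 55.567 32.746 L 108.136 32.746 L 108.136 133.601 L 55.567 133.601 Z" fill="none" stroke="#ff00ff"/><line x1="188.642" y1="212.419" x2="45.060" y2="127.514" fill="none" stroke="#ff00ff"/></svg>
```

1 u = 1 mm; y_m = 260.033 − y.

[1] `<path>` rectangle, #ff00ff→engrave S318 F3767: (55.567,227.287) → (108.136,227.287) → (108.136,126.432) → (55.567,126.432) → (55.567,227.287) (closed)

[2] `<line>` line segment, #ff00ff→engrave S318 F3767: (188.642,47.614) → (45.060,132.519)

G21
G90
G00 X55.567 Y227.287
M4 S318
G1 X108.136 Y227.287 F3767
G1 X108.136 Y126.432
G1 X55.567 Y126.432
G1 X55.567 Y227.287
M5
G00 X188.642 Y47.614
M4 S318
G1 X45.060 Y132.519 F3767
M5
G00 X0.000 Y0.000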